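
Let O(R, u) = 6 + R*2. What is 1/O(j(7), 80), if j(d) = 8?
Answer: 1/22 ≈ 0.045455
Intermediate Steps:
O(R, u) = 6 + 2*R
1/O(j(7), 80) = 1/(6 + 2*8) = 1/(6 + 16) = 1/22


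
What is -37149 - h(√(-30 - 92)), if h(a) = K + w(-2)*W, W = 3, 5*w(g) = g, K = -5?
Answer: -185714/5 ≈ -37143.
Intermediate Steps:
w(g) = g/5
h(a) = -31/5 (h(a) = -5 + ((⅕)*(-2))*3 = -5 - ⅖*3 = -5 - 6/5 = -31/5)
-37149 - h(√(-30 - 92)) = -37149 - 1*(-31/5) = -37149 + 31/5 = -185714/5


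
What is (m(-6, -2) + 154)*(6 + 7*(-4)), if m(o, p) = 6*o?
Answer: -2596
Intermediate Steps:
(m(-6, -2) + 154)*(6 + 7*(-4)) = (6*(-6) + 154)*(6 + 7*(-4)) = (-36 + 154)*(6 - 28) = 118*(-22) = -2596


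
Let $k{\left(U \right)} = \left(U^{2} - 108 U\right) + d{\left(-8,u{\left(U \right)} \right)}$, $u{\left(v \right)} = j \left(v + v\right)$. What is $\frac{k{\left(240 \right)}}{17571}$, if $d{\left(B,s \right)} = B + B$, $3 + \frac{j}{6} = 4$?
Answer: $\frac{31664}{17571} \approx 1.8021$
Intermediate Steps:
$j = 6$ ($j = -18 + 6 \cdot 4 = -18 + 24 = 6$)
$u{\left(v \right)} = 12 v$ ($u{\left(v \right)} = 6 \left(v + v\right) = 6 \cdot 2 v = 12 v$)
$d{\left(B,s \right)} = 2 B$
$k{\left(U \right)} = -16 + U^{2} - 108 U$ ($k{\left(U \right)} = \left(U^{2} - 108 U\right) + 2 \left(-8\right) = \left(U^{2} - 108 U\right) - 16 = -16 + U^{2} - 108 U$)
$\frac{k{\left(240 \right)}}{17571} = \frac{-16 + 240^{2} - 25920}{17571} = \left(-16 + 57600 - 25920\right) \frac{1}{17571} = 31664 \cdot \frac{1}{17571} = \frac{31664}{17571}$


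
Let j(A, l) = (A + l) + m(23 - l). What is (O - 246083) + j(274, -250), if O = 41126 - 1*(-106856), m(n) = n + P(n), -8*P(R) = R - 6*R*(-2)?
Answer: -785981/8 ≈ -98248.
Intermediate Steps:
P(R) = -13*R/8 (P(R) = -(R - 6*R*(-2))/8 = -(R - (-12)*R)/8 = -(R + 12*R)/8 = -13*R/8)
m(n) = -5*n/8 (m(n) = n - 13*n/8 = -5*n/8)
O = 147982 (O = 41126 + 106856 = 147982)
j(A, l) = -115/8 + A + 13*l/8 (j(A, l) = (A + l) - 5*(23 - l)/8 = (A + l) + (-115/8 + 5*l/8) = -115/8 + A + 13*l/8)
(O - 246083) + j(274, -250) = (147982 - 246083) + (-115/8 + 274 + (13/8)*(-250)) = -98101 + (-115/8 + 274 - 1625/4) = -98101 - 1173/8 = -785981/8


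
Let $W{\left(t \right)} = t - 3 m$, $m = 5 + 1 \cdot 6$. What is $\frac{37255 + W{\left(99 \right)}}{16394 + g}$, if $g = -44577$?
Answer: $- \frac{37321}{28183} \approx -1.3242$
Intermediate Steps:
$m = 11$ ($m = 5 + 6 = 11$)
$W{\left(t \right)} = -33 + t$ ($W{\left(t \right)} = t - 33 = -33 + t$)
$\frac{37255 + W{\left(99 \right)}}{16394 + g} = \frac{37255 + \left(-33 + 99\right)}{16394 - 44577} = \frac{37255 + 66}{-28183} = 37321 \left(- \frac{1}{28183}\right) = - \frac{37321}{28183}$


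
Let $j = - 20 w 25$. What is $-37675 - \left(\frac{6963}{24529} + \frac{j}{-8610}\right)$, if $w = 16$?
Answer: $- \frac{795701612918}{21119469} \approx -37676.0$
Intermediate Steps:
$j = -8000$ ($j = \left(-20\right) 16 \cdot 25 = \left(-320\right) 25 = -8000$)
$-37675 - \left(\frac{6963}{24529} + \frac{j}{-8610}\right) = -37675 - \left(\frac{6963}{24529} - \frac{8000}{-8610}\right) = -37675 - \left(6963 \cdot \frac{1}{24529} - - \frac{800}{861}\right) = -37675 - \left(\frac{6963}{24529} + \frac{800}{861}\right) = -37675 - \frac{25618343}{21119469} = - \frac{795701612918}{21119469}$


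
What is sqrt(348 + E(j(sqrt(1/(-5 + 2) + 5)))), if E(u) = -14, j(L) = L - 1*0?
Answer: sqrt(334) ≈ 18.276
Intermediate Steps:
j(L) = L (j(L) = L + 0 = L)
sqrt(348 + E(j(sqrt(1/(-5 + 2) + 5)))) = sqrt(348 - 14) = sqrt(334)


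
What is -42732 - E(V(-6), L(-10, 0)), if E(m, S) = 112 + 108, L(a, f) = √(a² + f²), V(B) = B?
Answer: -42952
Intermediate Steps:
E(m, S) = 220
-42732 - E(V(-6), L(-10, 0)) = -42732 - 1*220 = -42732 - 220 = -42952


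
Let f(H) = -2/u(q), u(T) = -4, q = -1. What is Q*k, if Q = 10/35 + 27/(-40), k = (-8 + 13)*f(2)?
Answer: -109/112 ≈ -0.97321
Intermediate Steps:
f(H) = 1/2 (f(H) = -2/(-4) = -2*(-1/4) = 1/2)
k = 5/2 (k = (-8 + 13)*(1/2) = 5*(1/2) = 5/2 ≈ 2.5000)
Q = -109/280 (Q = 10*(1/35) + 27*(-1/40) = 2/7 - 27/40 = -109/280 ≈ -0.38929)
Q*k = -109/280*5/2 = -109/112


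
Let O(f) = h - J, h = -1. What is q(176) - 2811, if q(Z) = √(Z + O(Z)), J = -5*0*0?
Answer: -2811 + 5*√7 ≈ -2797.8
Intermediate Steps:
J = 0 (J = 0*0 = 0)
O(f) = -1 (O(f) = -1 - 1*0 = -1 + 0 = -1)
q(Z) = √(-1 + Z) (q(Z) = √(Z - 1) = √(-1 + Z))
q(176) - 2811 = √(-1 + 176) - 2811 = √175 - 2811 = 5*√7 - 2811 = -2811 + 5*√7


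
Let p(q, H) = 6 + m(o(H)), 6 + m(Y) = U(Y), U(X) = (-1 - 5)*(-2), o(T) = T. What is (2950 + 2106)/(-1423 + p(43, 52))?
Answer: -5056/1411 ≈ -3.5833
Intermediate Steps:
U(X) = 12 (U(X) = -6*(-2) = 12)
m(Y) = 6 (m(Y) = -6 + 12 = 6)
p(q, H) = 12 (p(q, H) = 6 + 6 = 12)
(2950 + 2106)/(-1423 + p(43, 52)) = (2950 + 2106)/(-1423 + 12) = 5056/(-1411) = 5056*(-1/1411) = -5056/1411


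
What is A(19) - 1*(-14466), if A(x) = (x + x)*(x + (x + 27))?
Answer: 16936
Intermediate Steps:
A(x) = 2*x*(27 + 2*x) (A(x) = (2*x)*(x + (27 + x)) = (2*x)*(27 + 2*x) = 2*x*(27 + 2*x))
A(19) - 1*(-14466) = 2*19*(27 + 2*19) - 1*(-14466) = 2*19*(27 + 38) + 14466 = 2*19*65 + 14466 = 2470 + 14466 = 16936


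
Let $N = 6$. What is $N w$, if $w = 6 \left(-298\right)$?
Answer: $-10728$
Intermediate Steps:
$w = -1788$
$N w = 6 \left(-1788\right) = -10728$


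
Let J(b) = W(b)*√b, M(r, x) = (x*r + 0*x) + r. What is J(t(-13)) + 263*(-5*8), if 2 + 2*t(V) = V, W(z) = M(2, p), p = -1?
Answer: -10520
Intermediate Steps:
M(r, x) = r + r*x (M(r, x) = (r*x + 0) + r = r*x + r = r + r*x)
W(z) = 0 (W(z) = 2*(1 - 1) = 2*0 = 0)
t(V) = -1 + V/2
J(b) = 0 (J(b) = 0*√b = 0)
J(t(-13)) + 263*(-5*8) = 0 + 263*(-5*8) = 0 + 263*(-40) = 0 - 10520 = -10520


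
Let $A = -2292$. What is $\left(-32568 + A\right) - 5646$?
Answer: $-40506$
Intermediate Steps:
$\left(-32568 + A\right) - 5646 = \left(-32568 - 2292\right) - 5646 = -34860 + \left(-7589 + 1943\right) = -34860 - 5646 = -40506$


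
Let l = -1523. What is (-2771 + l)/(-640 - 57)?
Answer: 4294/697 ≈ 6.1607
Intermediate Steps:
(-2771 + l)/(-640 - 57) = (-2771 - 1523)/(-640 - 57) = -4294/(-697) = -4294*(-1/697) = 4294/697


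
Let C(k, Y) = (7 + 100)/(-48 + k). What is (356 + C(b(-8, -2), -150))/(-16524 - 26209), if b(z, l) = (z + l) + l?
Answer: -21253/2563980 ≈ -0.0082891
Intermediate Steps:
b(z, l) = z + 2*l (b(z, l) = (l + z) + l = z + 2*l)
C(k, Y) = 107/(-48 + k)
(356 + C(b(-8, -2), -150))/(-16524 - 26209) = (356 + 107/(-48 + (-8 + 2*(-2))))/(-16524 - 26209) = (356 + 107/(-48 + (-8 - 4)))/(-42733) = (356 + 107/(-48 - 12))*(-1/42733) = (356 + 107/(-60))*(-1/42733) = (356 + 107*(-1/60))*(-1/42733) = (356 - 107/60)*(-1/42733) = (21253/60)*(-1/42733) = -21253/2563980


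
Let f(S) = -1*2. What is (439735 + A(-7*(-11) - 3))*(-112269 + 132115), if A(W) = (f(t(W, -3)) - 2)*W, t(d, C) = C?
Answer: 8721106394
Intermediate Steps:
f(S) = -2
A(W) = -4*W (A(W) = (-2 - 2)*W = -4*W)
(439735 + A(-7*(-11) - 3))*(-112269 + 132115) = (439735 - 4*(-7*(-11) - 3))*(-112269 + 132115) = (439735 - 4*(77 - 3))*19846 = (439735 - 4*74)*19846 = (439735 - 296)*19846 = 439439*19846 = 8721106394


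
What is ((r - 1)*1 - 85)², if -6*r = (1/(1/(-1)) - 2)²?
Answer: 30625/4 ≈ 7656.3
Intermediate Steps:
r = -3/2 (r = -(1/(1/(-1)) - 2)²/6 = -(1/(1*(-1)) - 2)²/6 = -(1/(-1) - 2)²/6 = -(-1 - 2)²/6 = -⅙*(-3)² = -⅙*9 = -3/2 ≈ -1.5000)
((r - 1)*1 - 85)² = ((-3/2 - 1)*1 - 85)² = (-5/2*1 - 85)² = (-5/2 - 85)² = (-175/2)² = 30625/4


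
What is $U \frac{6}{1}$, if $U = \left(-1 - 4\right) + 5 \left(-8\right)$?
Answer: $-270$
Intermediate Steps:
$U = -45$ ($U = -5 - 40 = -45$)
$U \frac{6}{1} = - 45 \cdot \frac{6}{1} = - 45 \cdot 6 \cdot 1 = \left(-45\right) 6 = -270$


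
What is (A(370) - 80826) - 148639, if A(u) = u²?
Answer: -92565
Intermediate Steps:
(A(370) - 80826) - 148639 = (370² - 80826) - 148639 = (136900 - 80826) - 148639 = 56074 - 148639 = -92565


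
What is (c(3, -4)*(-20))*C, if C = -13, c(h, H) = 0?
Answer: 0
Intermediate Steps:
(c(3, -4)*(-20))*C = (0*(-20))*(-13) = 0*(-13) = 0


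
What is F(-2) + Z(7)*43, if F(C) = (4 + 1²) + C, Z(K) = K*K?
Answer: 2110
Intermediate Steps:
Z(K) = K²
F(C) = 5 + C (F(C) = (4 + 1) + C = 5 + C)
F(-2) + Z(7)*43 = (5 - 2) + 7²*43 = 3 + 49*43 = 3 + 2107 = 2110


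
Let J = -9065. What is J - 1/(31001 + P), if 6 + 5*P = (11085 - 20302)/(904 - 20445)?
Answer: -27456477085645/3028844676 ≈ -9065.0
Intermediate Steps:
P = -108029/97705 (P = -6/5 + ((11085 - 20302)/(904 - 20445))/5 = -6/5 + (-9217/(-19541))/5 = -6/5 + (-9217*(-1/19541))/5 = -6/5 + (1/5)*(9217/19541) = -6/5 + 9217/97705 = -108029/97705 ≈ -1.1057)
J - 1/(31001 + P) = -9065 - 1/(31001 - 108029/97705) = -9065 - 1/3028844676/97705 = -9065 - 1*97705/3028844676 = -9065 - 97705/3028844676 = -27456477085645/3028844676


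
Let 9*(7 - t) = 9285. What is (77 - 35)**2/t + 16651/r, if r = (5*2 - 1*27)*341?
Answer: -40931449/8909989 ≈ -4.5939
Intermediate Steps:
t = -3074/3 (t = 7 - 1/9*9285 = 7 - 3095/3 = -3074/3 ≈ -1024.7)
r = -5797 (r = (10 - 27)*341 = -17*341 = -5797)
(77 - 35)**2/t + 16651/r = (77 - 35)**2/(-3074/3) + 16651/(-5797) = 42**2*(-3/3074) + 16651*(-1/5797) = 1764*(-3/3074) - 16651/5797 = -2646/1537 - 16651/5797 = -40931449/8909989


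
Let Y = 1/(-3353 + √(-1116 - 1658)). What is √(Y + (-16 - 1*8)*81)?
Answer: √(-27315070173934735 - 1249487*I*√2774)/3748461 ≈ 5.3113e-8 - 44.091*I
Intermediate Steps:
Y = 1/(-3353 + I*√2774) (Y = 1/(-3353 + √(-2774)) = 1/(-3353 + I*√2774) ≈ -0.00029817 - 4.684e-6*I)
√(Y + (-16 - 1*8)*81) = √((-3353/11245383 - I*√2774/11245383) + (-16 - 1*8)*81) = √((-3353/11245383 - I*√2774/11245383) + (-16 - 8)*81) = √((-3353/11245383 - I*√2774/11245383) - 24*81) = √((-3353/11245383 - I*√2774/11245383) - 1944) = √(-21861027905/11245383 - I*√2774/11245383)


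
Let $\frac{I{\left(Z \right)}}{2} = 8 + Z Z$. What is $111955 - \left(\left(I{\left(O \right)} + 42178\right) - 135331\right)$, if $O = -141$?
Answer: $165330$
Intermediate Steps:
$I{\left(Z \right)} = 16 + 2 Z^{2}$ ($I{\left(Z \right)} = 2 \left(8 + Z Z\right) = 2 \left(8 + Z^{2}\right) = 16 + 2 Z^{2}$)
$111955 - \left(\left(I{\left(O \right)} + 42178\right) - 135331\right) = 111955 - \left(\left(\left(16 + 2 \left(-141\right)^{2}\right) + 42178\right) - 135331\right) = 111955 - \left(\left(\left(16 + 2 \cdot 19881\right) + 42178\right) - 135331\right) = 111955 - \left(\left(\left(16 + 39762\right) + 42178\right) - 135331\right) = 111955 - \left(\left(39778 + 42178\right) - 135331\right) = 111955 - \left(81956 - 135331\right) = 111955 - -53375 = 111955 + 53375 = 165330$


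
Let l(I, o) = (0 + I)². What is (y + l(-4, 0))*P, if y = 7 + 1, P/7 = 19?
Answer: 3192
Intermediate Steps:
P = 133 (P = 7*19 = 133)
l(I, o) = I²
y = 8
(y + l(-4, 0))*P = (8 + (-4)²)*133 = (8 + 16)*133 = 24*133 = 3192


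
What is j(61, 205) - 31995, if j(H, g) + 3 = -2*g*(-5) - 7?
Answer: -29955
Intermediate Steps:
j(H, g) = -10 + 10*g (j(H, g) = -3 + (-2*g*(-5) - 7) = -3 + (10*g - 7) = -3 + (-7 + 10*g) = -10 + 10*g)
j(61, 205) - 31995 = (-10 + 10*205) - 31995 = (-10 + 2050) - 31995 = 2040 - 31995 = -29955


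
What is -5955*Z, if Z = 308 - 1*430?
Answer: 726510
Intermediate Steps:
Z = -122 (Z = 308 - 430 = -122)
-5955*Z = -5955*(-122) = 726510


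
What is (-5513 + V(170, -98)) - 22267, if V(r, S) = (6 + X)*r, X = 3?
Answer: -26250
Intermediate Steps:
V(r, S) = 9*r (V(r, S) = (6 + 3)*r = 9*r)
(-5513 + V(170, -98)) - 22267 = (-5513 + 9*170) - 22267 = (-5513 + 1530) - 22267 = -3983 - 22267 = -26250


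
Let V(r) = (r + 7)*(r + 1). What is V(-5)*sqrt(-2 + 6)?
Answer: -16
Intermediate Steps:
V(r) = (1 + r)*(7 + r) (V(r) = (7 + r)*(1 + r) = (1 + r)*(7 + r))
V(-5)*sqrt(-2 + 6) = (7 + (-5)**2 + 8*(-5))*sqrt(-2 + 6) = (7 + 25 - 40)*sqrt(4) = -8*2 = -16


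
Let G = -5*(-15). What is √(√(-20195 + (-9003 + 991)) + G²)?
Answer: √(5625 + I*√28207) ≈ 75.008 + 1.12*I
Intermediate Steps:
G = 75
√(√(-20195 + (-9003 + 991)) + G²) = √(√(-20195 + (-9003 + 991)) + 75²) = √(√(-20195 - 8012) + 5625) = √(√(-28207) + 5625) = √(I*√28207 + 5625) = √(5625 + I*√28207)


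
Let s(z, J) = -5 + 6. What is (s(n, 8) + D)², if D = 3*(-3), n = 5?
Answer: 64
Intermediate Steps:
D = -9
s(z, J) = 1
(s(n, 8) + D)² = (1 - 9)² = (-8)² = 64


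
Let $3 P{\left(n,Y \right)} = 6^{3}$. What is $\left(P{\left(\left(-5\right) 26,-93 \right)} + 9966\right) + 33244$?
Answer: $43282$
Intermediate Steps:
$P{\left(n,Y \right)} = 72$ ($P{\left(n,Y \right)} = \frac{6^{3}}{3} = \frac{1}{3} \cdot 216 = 72$)
$\left(P{\left(\left(-5\right) 26,-93 \right)} + 9966\right) + 33244 = \left(72 + 9966\right) + 33244 = 10038 + 33244 = 43282$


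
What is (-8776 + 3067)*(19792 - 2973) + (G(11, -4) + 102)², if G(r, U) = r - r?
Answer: -96009267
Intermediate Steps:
G(r, U) = 0
(-8776 + 3067)*(19792 - 2973) + (G(11, -4) + 102)² = (-8776 + 3067)*(19792 - 2973) + (0 + 102)² = -5709*16819 + 102² = -96019671 + 10404 = -96009267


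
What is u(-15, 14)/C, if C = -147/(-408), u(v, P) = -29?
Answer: -3944/49 ≈ -80.490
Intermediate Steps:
C = 49/136 (C = -147*(-1/408) = 49/136 ≈ 0.36029)
u(-15, 14)/C = -29/49/136 = -29*136/49 = -3944/49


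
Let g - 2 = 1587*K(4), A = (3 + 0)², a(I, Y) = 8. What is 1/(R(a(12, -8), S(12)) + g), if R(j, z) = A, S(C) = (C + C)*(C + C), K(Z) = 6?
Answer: 1/9533 ≈ 0.00010490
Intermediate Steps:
S(C) = 4*C² (S(C) = (2*C)*(2*C) = 4*C²)
A = 9 (A = 3² = 9)
R(j, z) = 9
g = 9524 (g = 2 + 1587*6 = 2 + 9522 = 9524)
1/(R(a(12, -8), S(12)) + g) = 1/(9 + 9524) = 1/9533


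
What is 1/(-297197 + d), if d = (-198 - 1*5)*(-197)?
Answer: -1/257206 ≈ -3.8879e-6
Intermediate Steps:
d = 39991 (d = (-198 - 5)*(-197) = -203*(-197) = 39991)
1/(-297197 + d) = 1/(-297197 + 39991) = 1/(-257206) = -1/257206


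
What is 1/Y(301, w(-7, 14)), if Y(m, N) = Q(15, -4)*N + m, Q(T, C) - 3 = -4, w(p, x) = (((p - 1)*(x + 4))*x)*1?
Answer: 1/2317 ≈ 0.00043159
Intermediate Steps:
w(p, x) = x*(-1 + p)*(4 + x) (w(p, x) = (((-1 + p)*(4 + x))*x)*1 = (x*(-1 + p)*(4 + x))*1 = x*(-1 + p)*(4 + x))
Q(T, C) = -1 (Q(T, C) = 3 - 4 = -1)
Y(m, N) = m - N (Y(m, N) = -N + m = m - N)
1/Y(301, w(-7, 14)) = 1/(301 - 14*(-4 - 1*14 + 4*(-7) - 7*14)) = 1/(301 - 14*(-4 - 14 - 28 - 98)) = 1/(301 - 14*(-144)) = 1/(301 - 1*(-2016)) = 1/(301 + 2016) = 1/2317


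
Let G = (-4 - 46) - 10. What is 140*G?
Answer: -8400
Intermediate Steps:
G = -60 (G = -50 - 10 = -60)
140*G = 140*(-60) = -8400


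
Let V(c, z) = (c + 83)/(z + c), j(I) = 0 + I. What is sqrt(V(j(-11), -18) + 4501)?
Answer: sqrt(3783253)/29 ≈ 67.071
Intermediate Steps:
j(I) = I
V(c, z) = (83 + c)/(c + z)
sqrt(V(j(-11), -18) + 4501) = sqrt((83 - 11)/(-11 - 18) + 4501) = sqrt(72/(-29) + 4501) = sqrt(-1/29*72 + 4501) = sqrt(-72/29 + 4501) = sqrt(130457/29) = sqrt(3783253)/29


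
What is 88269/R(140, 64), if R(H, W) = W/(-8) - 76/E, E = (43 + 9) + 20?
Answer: -1588842/163 ≈ -9747.5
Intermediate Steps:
E = 72 (E = 52 + 20 = 72)
R(H, W) = -19/18 - W/8 (R(H, W) = W/(-8) - 76/72 = W*(-1/8) - 76*1/72 = -W/8 - 19/18 = -19/18 - W/8)
88269/R(140, 64) = 88269/(-19/18 - 1/8*64) = 88269/(-19/18 - 8) = 88269/(-163/18) = 88269*(-18/163) = -1588842/163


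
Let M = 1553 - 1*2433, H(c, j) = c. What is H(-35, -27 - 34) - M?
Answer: 845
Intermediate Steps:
M = -880 (M = 1553 - 2433 = -880)
H(-35, -27 - 34) - M = -35 - 1*(-880) = -35 + 880 = 845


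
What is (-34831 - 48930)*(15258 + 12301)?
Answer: -2308369399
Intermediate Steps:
(-34831 - 48930)*(15258 + 12301) = -83761*27559 = -2308369399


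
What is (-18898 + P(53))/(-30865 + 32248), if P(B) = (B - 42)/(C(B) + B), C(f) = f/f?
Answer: -1020481/74682 ≈ -13.664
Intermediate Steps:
C(f) = 1
P(B) = (-42 + B)/(1 + B) (P(B) = (B - 42)/(1 + B) = (-42 + B)/(1 + B))
(-18898 + P(53))/(-30865 + 32248) = (-18898 + (-42 + 53)/(1 + 53))/(-30865 + 32248) = (-18898 + 11/54)/1383 = (-18898 + (1/54)*11)*(1/1383) = (-18898 + 11/54)*(1/1383) = -1020481/54*1/1383 = -1020481/74682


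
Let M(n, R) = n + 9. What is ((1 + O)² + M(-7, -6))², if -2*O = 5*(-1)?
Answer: 3249/16 ≈ 203.06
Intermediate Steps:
M(n, R) = 9 + n
O = 5/2 (O = -5*(-1)/2 = -½*(-5) = 5/2 ≈ 2.5000)
((1 + O)² + M(-7, -6))² = ((1 + 5/2)² + (9 - 7))² = ((7/2)² + 2)² = (49/4 + 2)² = (57/4)² = 3249/16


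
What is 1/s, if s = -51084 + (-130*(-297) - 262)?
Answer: -1/12736 ≈ -7.8518e-5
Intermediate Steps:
s = -12736 (s = -51084 + (38610 - 262) = -51084 + 38348 = -12736)
1/s = 1/(-12736) = -1/12736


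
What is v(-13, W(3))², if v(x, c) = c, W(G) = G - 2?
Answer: 1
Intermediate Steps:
W(G) = -2 + G
v(-13, W(3))² = (-2 + 3)² = 1² = 1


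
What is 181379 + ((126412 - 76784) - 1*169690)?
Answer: 61317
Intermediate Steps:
181379 + ((126412 - 76784) - 1*169690) = 181379 + (49628 - 169690) = 181379 - 120062 = 61317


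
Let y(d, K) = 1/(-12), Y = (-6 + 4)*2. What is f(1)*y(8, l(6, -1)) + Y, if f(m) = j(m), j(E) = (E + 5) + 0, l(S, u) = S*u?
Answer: -9/2 ≈ -4.5000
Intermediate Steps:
Y = -4 (Y = -2*2 = -4)
j(E) = 5 + E (j(E) = (5 + E) + 0 = 5 + E)
y(d, K) = -1/12
f(m) = 5 + m
f(1)*y(8, l(6, -1)) + Y = (5 + 1)*(-1/12) - 4 = 6*(-1/12) - 4 = -1/2 - 4 = -9/2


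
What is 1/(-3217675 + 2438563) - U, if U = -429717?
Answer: 334797671303/779112 ≈ 4.2972e+5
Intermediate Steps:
1/(-3217675 + 2438563) - U = 1/(-3217675 + 2438563) - 1*(-429717) = 1/(-779112) + 429717 = -1/779112 + 429717 = 334797671303/779112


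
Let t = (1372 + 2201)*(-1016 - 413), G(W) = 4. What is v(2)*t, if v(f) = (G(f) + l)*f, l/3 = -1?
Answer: -10211634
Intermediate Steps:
l = -3 (l = 3*(-1) = -3)
v(f) = f (v(f) = (4 - 3)*f = 1*f = f)
t = -5105817 (t = 3573*(-1429) = -5105817)
v(2)*t = 2*(-5105817) = -10211634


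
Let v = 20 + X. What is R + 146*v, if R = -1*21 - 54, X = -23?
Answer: -513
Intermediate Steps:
R = -75 (R = -21 - 54 = -75)
v = -3 (v = 20 - 23 = -3)
R + 146*v = -75 + 146*(-3) = -75 - 438 = -513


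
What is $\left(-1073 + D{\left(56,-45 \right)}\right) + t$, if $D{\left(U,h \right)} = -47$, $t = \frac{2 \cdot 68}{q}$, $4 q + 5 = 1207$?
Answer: $- \frac{672848}{601} \approx -1119.5$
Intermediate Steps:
$q = \frac{601}{2}$ ($q = - \frac{5}{4} + \frac{1}{4} \cdot 1207 = - \frac{5}{4} + \frac{1207}{4} = \frac{601}{2} \approx 300.5$)
$t = \frac{272}{601}$ ($t = \frac{2 \cdot 68}{\frac{601}{2}} = 136 \cdot \frac{2}{601} = \frac{272}{601} \approx 0.45258$)
$\left(-1073 + D{\left(56,-45 \right)}\right) + t = \left(-1073 - 47\right) + \frac{272}{601} = -1120 + \frac{272}{601} = - \frac{672848}{601}$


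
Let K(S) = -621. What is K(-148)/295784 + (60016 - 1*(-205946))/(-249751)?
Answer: -78822399579/73872349784 ≈ -1.0670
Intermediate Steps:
K(-148)/295784 + (60016 - 1*(-205946))/(-249751) = -621/295784 + (60016 - 1*(-205946))/(-249751) = -621*1/295784 + (60016 + 205946)*(-1/249751) = -621/295784 + 265962*(-1/249751) = -621/295784 - 265962/249751 = -78822399579/73872349784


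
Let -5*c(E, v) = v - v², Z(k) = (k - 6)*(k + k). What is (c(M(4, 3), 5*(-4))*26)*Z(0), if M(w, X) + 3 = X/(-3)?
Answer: 0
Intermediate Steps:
M(w, X) = -3 - X/3 (M(w, X) = -3 + X/(-3) = -3 + X*(-⅓) = -3 - X/3)
Z(k) = 2*k*(-6 + k) (Z(k) = (-6 + k)*(2*k) = 2*k*(-6 + k))
c(E, v) = -v/5 + v²/5 (c(E, v) = -(v - v²)/5 = -v/5 + v²/5)
(c(M(4, 3), 5*(-4))*26)*Z(0) = (((5*(-4))*(-1 + 5*(-4))/5)*26)*(2*0*(-6 + 0)) = (((⅕)*(-20)*(-1 - 20))*26)*(2*0*(-6)) = (((⅕)*(-20)*(-21))*26)*0 = (84*26)*0 = 2184*0 = 0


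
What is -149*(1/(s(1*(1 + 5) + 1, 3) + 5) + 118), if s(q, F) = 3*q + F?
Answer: -510027/29 ≈ -17587.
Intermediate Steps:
s(q, F) = F + 3*q
-149*(1/(s(1*(1 + 5) + 1, 3) + 5) + 118) = -149*(1/((3 + 3*(1*(1 + 5) + 1)) + 5) + 118) = -149*(1/((3 + 3*(1*6 + 1)) + 5) + 118) = -149*(1/((3 + 3*(6 + 1)) + 5) + 118) = -149*(1/((3 + 3*7) + 5) + 118) = -149*(1/((3 + 21) + 5) + 118) = -149*(1/(24 + 5) + 118) = -149*(1/29 + 118) = -149*3423/29 = -510027/29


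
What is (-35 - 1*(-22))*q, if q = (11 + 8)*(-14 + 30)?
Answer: -3952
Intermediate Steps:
q = 304 (q = 19*16 = 304)
(-35 - 1*(-22))*q = (-35 - 1*(-22))*304 = (-35 + 22)*304 = -13*304 = -3952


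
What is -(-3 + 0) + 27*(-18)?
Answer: -483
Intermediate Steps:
-(-3 + 0) + 27*(-18) = -1*(-3) - 486 = 3 - 486 = -483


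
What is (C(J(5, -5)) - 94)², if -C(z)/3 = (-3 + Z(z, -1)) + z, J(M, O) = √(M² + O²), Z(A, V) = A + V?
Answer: 8524 + 4920*√2 ≈ 15482.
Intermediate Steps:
C(z) = 12 - 6*z (C(z) = -3*((-3 + (z - 1)) + z) = -3*((-3 + (-1 + z)) + z) = -3*((-4 + z) + z) = -3*(-4 + 2*z) = 12 - 6*z)
(C(J(5, -5)) - 94)² = ((12 - 6*√(5² + (-5)²)) - 94)² = ((12 - 6*√(25 + 25)) - 94)² = ((12 - 30*√2) - 94)² = (-82 - 30*√2)²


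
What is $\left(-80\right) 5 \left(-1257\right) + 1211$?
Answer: $504011$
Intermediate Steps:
$\left(-80\right) 5 \left(-1257\right) + 1211 = \left(-400\right) \left(-1257\right) + 1211 = 502800 + 1211 = 504011$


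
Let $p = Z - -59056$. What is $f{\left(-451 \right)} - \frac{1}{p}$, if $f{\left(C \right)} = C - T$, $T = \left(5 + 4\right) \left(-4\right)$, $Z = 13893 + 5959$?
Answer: $- \frac{32746821}{78908} \approx -415.0$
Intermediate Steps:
$Z = 19852$
$T = -36$ ($T = 9 \left(-4\right) = -36$)
$p = 78908$ ($p = 19852 - -59056 = 19852 + 59056 = 78908$)
$f{\left(C \right)} = 36 + C$ ($f{\left(C \right)} = C - -36 = C + 36 = 36 + C$)
$f{\left(-451 \right)} - \frac{1}{p} = \left(36 - 451\right) - \frac{1}{78908} = -415 - \frac{1}{78908} = - \frac{32746821}{78908}$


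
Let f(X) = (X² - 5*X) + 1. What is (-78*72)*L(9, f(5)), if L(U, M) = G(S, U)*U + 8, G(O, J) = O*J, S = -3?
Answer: 1319760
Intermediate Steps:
G(O, J) = J*O
f(X) = 1 + X² - 5*X
L(U, M) = 8 - 3*U² (L(U, M) = (U*(-3))*U + 8 = (-3*U)*U + 8 = -3*U² + 8 = 8 - 3*U²)
(-78*72)*L(9, f(5)) = (-78*72)*(8 - 3*9²) = -5616*(8 - 3*81) = -5616*(8 - 243) = -5616*(-235) = 1319760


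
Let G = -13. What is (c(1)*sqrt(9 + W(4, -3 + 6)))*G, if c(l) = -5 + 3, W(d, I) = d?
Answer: 26*sqrt(13) ≈ 93.744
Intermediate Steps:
c(l) = -2
(c(1)*sqrt(9 + W(4, -3 + 6)))*G = -2*sqrt(9 + 4)*(-13) = -2*sqrt(13)*(-13) = 26*sqrt(13)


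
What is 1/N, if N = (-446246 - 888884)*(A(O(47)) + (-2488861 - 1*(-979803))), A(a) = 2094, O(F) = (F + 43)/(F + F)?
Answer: 1/2011992845320 ≈ 4.9702e-13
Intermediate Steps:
O(F) = (43 + F)/(2*F) (O(F) = (43 + F)/((2*F)) = (43 + F)*(1/(2*F)) = (43 + F)/(2*F))
N = 2011992845320 (N = (-446246 - 888884)*(2094 + (-2488861 - 1*(-979803))) = -1335130*(2094 + (-2488861 + 979803)) = -1335130*(2094 - 1509058) = -1335130*(-1506964) = 2011992845320)
1/N = 1/2011992845320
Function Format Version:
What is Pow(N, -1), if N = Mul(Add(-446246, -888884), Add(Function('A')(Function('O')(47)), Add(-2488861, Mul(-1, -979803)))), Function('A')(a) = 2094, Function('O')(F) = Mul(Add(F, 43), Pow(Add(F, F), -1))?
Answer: Rational(1, 2011992845320) ≈ 4.9702e-13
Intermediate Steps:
Function('O')(F) = Mul(Rational(1, 2), Pow(F, -1), Add(43, F)) (Function('O')(F) = Mul(Add(43, F), Pow(Mul(2, F), -1)) = Mul(Add(43, F), Mul(Rational(1, 2), Pow(F, -1))) = Mul(Rational(1, 2), Pow(F, -1), Add(43, F)))
N = 2011992845320 (N = Mul(Add(-446246, -888884), Add(2094, Add(-2488861, Mul(-1, -979803)))) = Mul(-1335130, Add(2094, Add(-2488861, 979803))) = Mul(-1335130, Add(2094, -1509058)) = Mul(-1335130, -1506964) = 2011992845320)
Pow(N, -1) = Pow(2011992845320, -1) = Rational(1, 2011992845320)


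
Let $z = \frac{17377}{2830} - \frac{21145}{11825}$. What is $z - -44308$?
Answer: $\frac{59316071427}{1338590} \approx 44312.0$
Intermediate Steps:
$z = \frac{5825707}{1338590}$ ($z = 17377 \cdot \frac{1}{2830} - \frac{4229}{2365} = \frac{17377}{2830} - \frac{4229}{2365} = \frac{5825707}{1338590} \approx 4.3521$)
$z - -44308 = \frac{5825707}{1338590} - -44308 = \frac{5825707}{1338590} + 44308 = \frac{59316071427}{1338590}$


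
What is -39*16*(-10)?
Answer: 6240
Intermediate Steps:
-39*16*(-10) = -624*(-10) = 6240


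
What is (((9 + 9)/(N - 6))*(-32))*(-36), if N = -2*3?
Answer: -1728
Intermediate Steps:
N = -6
(((9 + 9)/(N - 6))*(-32))*(-36) = (((9 + 9)/(-6 - 6))*(-32))*(-36) = ((18/(-12))*(-32))*(-36) = ((18*(-1/12))*(-32))*(-36) = -3/2*(-32)*(-36) = 48*(-36) = -1728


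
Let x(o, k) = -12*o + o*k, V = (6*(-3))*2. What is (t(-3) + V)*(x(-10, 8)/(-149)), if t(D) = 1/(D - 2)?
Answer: 1448/149 ≈ 9.7181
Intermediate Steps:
V = -36 (V = -18*2 = -36)
t(D) = 1/(-2 + D)
x(o, k) = -12*o + k*o
(t(-3) + V)*(x(-10, 8)/(-149)) = (1/(-2 - 3) - 36)*(-10*(-12 + 8)/(-149)) = (1/(-5) - 36)*(-10*(-4)*(-1/149)) = (-⅕ - 36)*(40*(-1/149)) = -181/5*(-40/149) = 1448/149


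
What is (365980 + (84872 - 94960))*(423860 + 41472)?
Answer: 165607936144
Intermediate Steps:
(365980 + (84872 - 94960))*(423860 + 41472) = (365980 - 10088)*465332 = 355892*465332 = 165607936144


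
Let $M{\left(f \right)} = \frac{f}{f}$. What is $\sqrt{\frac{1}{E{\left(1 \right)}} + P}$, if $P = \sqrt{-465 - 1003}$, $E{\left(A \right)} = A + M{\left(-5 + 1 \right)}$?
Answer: $\frac{\sqrt{2 + 8 i \sqrt{367}}}{2} \approx 4.4055 + 4.3484 i$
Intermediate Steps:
$M{\left(f \right)} = 1$
$E{\left(A \right)} = 1 + A$ ($E{\left(A \right)} = A + 1 = 1 + A$)
$P = 2 i \sqrt{367}$ ($P = \sqrt{-1468} = 2 i \sqrt{367} \approx 38.315 i$)
$\sqrt{\frac{1}{E{\left(1 \right)}} + P} = \sqrt{\frac{1}{1 + 1} + 2 i \sqrt{367}} = \sqrt{\frac{1}{2} + 2 i \sqrt{367}}$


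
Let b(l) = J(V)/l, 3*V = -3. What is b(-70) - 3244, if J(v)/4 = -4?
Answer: -113532/35 ≈ -3243.8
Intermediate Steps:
V = -1 (V = (1/3)*(-3) = -1)
J(v) = -16 (J(v) = 4*(-4) = -16)
b(l) = -16/l
b(-70) - 3244 = -16/(-70) - 3244 = -16*(-1/70) - 3244 = 8/35 - 3244 = -113532/35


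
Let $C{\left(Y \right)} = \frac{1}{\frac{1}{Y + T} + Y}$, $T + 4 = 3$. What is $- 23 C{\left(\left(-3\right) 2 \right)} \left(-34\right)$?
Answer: $- \frac{5474}{43} \approx -127.3$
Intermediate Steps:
$T = -1$ ($T = -4 + 3 = -1$)
$C{\left(Y \right)} = \frac{1}{Y + \frac{1}{-1 + Y}}$ ($C{\left(Y \right)} = \frac{1}{\frac{1}{Y - 1} + Y} = \frac{1}{\frac{1}{-1 + Y} + Y} = \frac{1}{Y + \frac{1}{-1 + Y}}$)
$- 23 C{\left(\left(-3\right) 2 \right)} \left(-34\right) = - 23 \frac{-1 - 6}{1 + \left(\left(-3\right) 2\right)^{2} - \left(-3\right) 2} \left(-34\right) = - 23 \frac{-1 - 6}{1 + \left(-6\right)^{2} - -6} \left(-34\right) = - 23 \frac{1}{1 + 36 + 6} \left(-7\right) \left(-34\right) = - 23 \cdot \frac{1}{43} \left(-7\right) \left(-34\right) = \left(-23\right) \left(- \frac{7}{43}\right) \left(-34\right) = \frac{161}{43} \left(-34\right) = - \frac{5474}{43}$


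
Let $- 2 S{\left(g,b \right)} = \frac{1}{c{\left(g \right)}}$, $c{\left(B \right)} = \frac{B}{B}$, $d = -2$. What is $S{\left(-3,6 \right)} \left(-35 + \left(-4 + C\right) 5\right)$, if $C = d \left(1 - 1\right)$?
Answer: $\frac{55}{2} \approx 27.5$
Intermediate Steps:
$c{\left(B \right)} = 1$
$S{\left(g,b \right)} = - \frac{1}{2}$ ($S{\left(g,b \right)} = - \frac{1}{2 \cdot 1} = \left(- \frac{1}{2}\right) 1 = - \frac{1}{2}$)
$C = 0$ ($C = - 2 \left(1 - 1\right) = \left(-2\right) 0 = 0$)
$S{\left(-3,6 \right)} \left(-35 + \left(-4 + C\right) 5\right) = - \frac{-35 + \left(-4 + 0\right) 5}{2} = - \frac{-35 - 20}{2} = \left(- \frac{1}{2}\right) \left(-55\right) = \frac{55}{2}$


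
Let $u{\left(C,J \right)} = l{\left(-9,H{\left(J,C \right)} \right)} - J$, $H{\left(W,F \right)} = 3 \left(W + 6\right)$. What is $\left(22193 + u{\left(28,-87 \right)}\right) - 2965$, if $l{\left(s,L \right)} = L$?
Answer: $19072$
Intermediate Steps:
$H{\left(W,F \right)} = 18 + 3 W$ ($H{\left(W,F \right)} = 3 \left(6 + W\right) = 18 + 3 W$)
$u{\left(C,J \right)} = 18 + 2 J$ ($u{\left(C,J \right)} = \left(18 + 3 J\right) - J = 18 + 2 J$)
$\left(22193 + u{\left(28,-87 \right)}\right) - 2965 = \left(22193 + \left(18 + 2 \left(-87\right)\right)\right) - 2965 = \left(22193 + \left(18 - 174\right)\right) - 2965 = \left(22193 - 156\right) - 2965 = 22037 - 2965 = 19072$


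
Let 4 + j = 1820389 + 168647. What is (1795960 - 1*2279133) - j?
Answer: -2472205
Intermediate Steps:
j = 1989032 (j = -4 + (1820389 + 168647) = -4 + 1989036 = 1989032)
(1795960 - 1*2279133) - j = (1795960 - 1*2279133) - 1*1989032 = (1795960 - 2279133) - 1989032 = -483173 - 1989032 = -2472205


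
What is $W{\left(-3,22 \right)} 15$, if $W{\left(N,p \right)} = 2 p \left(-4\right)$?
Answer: $-2640$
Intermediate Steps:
$W{\left(N,p \right)} = - 8 p$
$W{\left(-3,22 \right)} 15 = \left(-8\right) 22 \cdot 15 = \left(-176\right) 15 = -2640$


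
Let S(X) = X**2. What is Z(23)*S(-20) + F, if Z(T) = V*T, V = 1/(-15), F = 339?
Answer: -823/3 ≈ -274.33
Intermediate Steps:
V = -1/15 ≈ -0.066667
Z(T) = -T/15
Z(23)*S(-20) + F = -1/15*23*(-20)**2 + 339 = -23/15*400 + 339 = -1840/3 + 339 = -823/3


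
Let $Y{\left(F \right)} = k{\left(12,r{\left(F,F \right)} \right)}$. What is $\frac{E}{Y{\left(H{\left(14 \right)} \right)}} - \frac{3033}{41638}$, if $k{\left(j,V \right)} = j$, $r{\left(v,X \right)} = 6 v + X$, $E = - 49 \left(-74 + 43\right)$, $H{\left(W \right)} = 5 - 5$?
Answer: $\frac{31605863}{249828} \approx 126.51$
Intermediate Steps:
$H{\left(W \right)} = 0$ ($H{\left(W \right)} = 5 - 5 = 0$)
$E = 1519$ ($E = \left(-49\right) \left(-31\right) = 1519$)
$r{\left(v,X \right)} = X + 6 v$
$Y{\left(F \right)} = 12$
$\frac{E}{Y{\left(H{\left(14 \right)} \right)}} - \frac{3033}{41638} = \frac{1519}{12} - \frac{3033}{41638} = \frac{31605863}{249828}$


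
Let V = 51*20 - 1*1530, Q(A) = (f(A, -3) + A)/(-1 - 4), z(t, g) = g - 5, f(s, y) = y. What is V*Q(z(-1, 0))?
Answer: -816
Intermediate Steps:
z(t, g) = -5 + g
Q(A) = ⅗ - A/5 (Q(A) = (-3 + A)/(-1 - 4) = (-3 + A)/(-5) = (-3 + A)*(-⅕) = ⅗ - A/5)
V = -510 (V = 1020 - 1530 = -510)
V*Q(z(-1, 0)) = -510*(⅗ - (-5 + 0)/5) = -510*(⅗ - ⅕*(-5)) = -510*(⅗ + 1) = -510*8/5 = -816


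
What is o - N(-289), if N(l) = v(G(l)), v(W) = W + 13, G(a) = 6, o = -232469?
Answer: -232488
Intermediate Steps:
v(W) = 13 + W
N(l) = 19 (N(l) = 13 + 6 = 19)
o - N(-289) = -232469 - 1*19 = -232469 - 19 = -232488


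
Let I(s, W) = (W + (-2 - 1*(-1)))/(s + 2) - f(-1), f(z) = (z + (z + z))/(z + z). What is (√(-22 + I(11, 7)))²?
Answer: -599/26 ≈ -23.038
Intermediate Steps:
f(z) = 3/2 (f(z) = (z + 2*z)/((2*z)) = (3*z)*(1/(2*z)) = 3/2)
I(s, W) = -3/2 + (-1 + W)/(2 + s) (I(s, W) = (W + (-2 - 1*(-1)))/(s + 2) - 1*3/2 = (W + (-2 + 1))/(2 + s) - 3/2 = (W - 1)/(2 + s) - 3/2 = (-1 + W)/(2 + s) - 3/2 = -3/2 + (-1 + W)/(2 + s))
(√(-22 + I(11, 7)))² = (√(-22 + (-4 + 7 - 3/2*11)/(2 + 11)))² = (√(-22 + (-4 + 7 - 33/2)/13))² = (√(-22 + (1/13)*(-27/2)))² = (√(-22 - 27/26))² = (√(-599/26))² = (I*√15574/26)² = -599/26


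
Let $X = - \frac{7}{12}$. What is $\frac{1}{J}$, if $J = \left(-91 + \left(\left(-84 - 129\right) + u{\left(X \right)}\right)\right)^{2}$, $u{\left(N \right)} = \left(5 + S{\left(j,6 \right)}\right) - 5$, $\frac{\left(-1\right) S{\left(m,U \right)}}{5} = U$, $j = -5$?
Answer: $\frac{1}{111556} \approx 8.9641 \cdot 10^{-6}$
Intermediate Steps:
$S{\left(m,U \right)} = - 5 U$
$X = - \frac{7}{12}$ ($X = \left(-7\right) \frac{1}{12} = - \frac{7}{12} \approx -0.58333$)
$u{\left(N \right)} = -30$ ($u{\left(N \right)} = \left(5 - 30\right) - 5 = -25 - 5 = -30$)
$J = 111556$ ($J = \left(-91 - 243\right)^{2} = \left(-334\right)^{2} = 111556$)
$\frac{1}{J} = \frac{1}{111556}$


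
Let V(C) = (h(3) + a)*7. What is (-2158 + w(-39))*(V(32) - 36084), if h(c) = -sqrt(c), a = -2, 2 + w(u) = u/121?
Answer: 9435981102/121 + 1829793*sqrt(3)/121 ≈ 7.8009e+7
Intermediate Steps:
w(u) = -2 + u/121
V(C) = -14 - 7*sqrt(3) (V(C) = (-sqrt(3) - 2)*7 = (-2 - sqrt(3))*7 = -14 - 7*sqrt(3))
(-2158 + w(-39))*(V(32) - 36084) = (-2158 + (-2 + (1/121)*(-39)))*((-14 - 7*sqrt(3)) - 36084) = (-2158 + (-2 - 39/121))*(-36098 - 7*sqrt(3)) = (-2158 - 281/121)*(-36098 - 7*sqrt(3)) = -261399*(-36098 - 7*sqrt(3))/121 = 9435981102/121 + 1829793*sqrt(3)/121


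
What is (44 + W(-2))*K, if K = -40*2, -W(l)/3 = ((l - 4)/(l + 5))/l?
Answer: -3280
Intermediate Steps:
W(l) = -3*(-4 + l)/(l*(5 + l)) (W(l) = -3*(l - 4)/(l + 5)/l = -3*(-4 + l)/(5 + l)/l = -3*(-4 + l)/(l*(5 + l)))
K = -80 (K = -8*10 = -80)
(44 + W(-2))*K = (44 + 3*(4 - 1*(-2))/(-2*(5 - 2)))*(-80) = (44 + 3*(-1/2)*(4 + 2)/3)*(-80) = (44 + 3*(-1/2)*(1/3)*6)*(-80) = (44 - 3)*(-80) = 41*(-80) = -3280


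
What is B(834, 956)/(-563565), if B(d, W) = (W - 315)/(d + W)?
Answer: -641/1008781350 ≈ -6.3542e-7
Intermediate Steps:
B(d, W) = (-315 + W)/(W + d)
B(834, 956)/(-563565) = ((-315 + 956)/(956 + 834))/(-563565) = (641/1790)*(-1/563565) = -641/1008781350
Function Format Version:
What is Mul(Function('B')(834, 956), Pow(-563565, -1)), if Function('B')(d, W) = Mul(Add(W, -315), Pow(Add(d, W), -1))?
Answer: Rational(-641, 1008781350) ≈ -6.3542e-7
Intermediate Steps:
Function('B')(d, W) = Mul(Pow(Add(W, d), -1), Add(-315, W)) (Function('B')(d, W) = Mul(Add(-315, W), Pow(Add(W, d), -1)) = Mul(Pow(Add(W, d), -1), Add(-315, W)))
Mul(Function('B')(834, 956), Pow(-563565, -1)) = Mul(Mul(Pow(Add(956, 834), -1), Add(-315, 956)), Pow(-563565, -1)) = Mul(Mul(Pow(1790, -1), 641), Rational(-1, 563565)) = Mul(Mul(Rational(1, 1790), 641), Rational(-1, 563565)) = Mul(Rational(641, 1790), Rational(-1, 563565)) = Rational(-641, 1008781350)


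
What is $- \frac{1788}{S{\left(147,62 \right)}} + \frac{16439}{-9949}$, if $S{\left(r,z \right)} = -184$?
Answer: $\frac{3691009}{457654} \approx 8.0651$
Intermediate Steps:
$- \frac{1788}{S{\left(147,62 \right)}} + \frac{16439}{-9949} = - \frac{1788}{-184} + \frac{16439}{-9949} = \left(-1788\right) \left(- \frac{1}{184}\right) + 16439 \left(- \frac{1}{9949}\right) = \frac{447}{46} - \frac{16439}{9949} = \frac{3691009}{457654}$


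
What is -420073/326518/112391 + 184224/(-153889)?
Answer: -6760658880942409/5647369975868282 ≈ -1.1971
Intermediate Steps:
-420073/326518/112391 + 184224/(-153889) = -420073*1/326518*(1/112391) + 184224*(-1/153889) = -420073/326518*1/112391 - 184224/153889 = -420073/36697684538 - 184224/153889 = -6760658880942409/5647369975868282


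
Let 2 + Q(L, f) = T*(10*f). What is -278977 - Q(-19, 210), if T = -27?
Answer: -222275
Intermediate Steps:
Q(L, f) = -2 - 270*f
-278977 - Q(-19, 210) = -278977 - (-2 - 270*210) = -278977 - (-2 - 56700) = -278977 - 1*(-56702) = -278977 + 56702 = -222275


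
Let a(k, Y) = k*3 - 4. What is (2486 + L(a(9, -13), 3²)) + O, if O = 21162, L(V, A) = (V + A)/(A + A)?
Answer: 212848/9 ≈ 23650.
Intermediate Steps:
a(k, Y) = -4 + 3*k (a(k, Y) = 3*k - 4 = -4 + 3*k)
L(V, A) = (A + V)/(2*A) (L(V, A) = (A + V)/((2*A)) = (A + V)*(1/(2*A)) = (A + V)/(2*A))
(2486 + L(a(9, -13), 3²)) + O = (2486 + (3² + (-4 + 3*9))/(2*(3²))) + 21162 = (2486 + (½)*(9 + (-4 + 27))/9) + 21162 = (2486 + (½)*(⅑)*(9 + 23)) + 21162 = (2486 + (½)*(⅑)*32) + 21162 = (2486 + 16/9) + 21162 = 22390/9 + 21162 = 212848/9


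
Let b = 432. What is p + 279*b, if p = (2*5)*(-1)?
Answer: 120518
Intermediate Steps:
p = -10 (p = 10*(-1) = -10)
p + 279*b = -10 + 279*432 = -10 + 120528 = 120518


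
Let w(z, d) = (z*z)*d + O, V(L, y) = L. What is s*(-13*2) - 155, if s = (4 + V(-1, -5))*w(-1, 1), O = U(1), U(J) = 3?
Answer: -467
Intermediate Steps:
O = 3
w(z, d) = 3 + d*z**2 (w(z, d) = (z*z)*d + 3 = z**2*d + 3 = d*z**2 + 3 = 3 + d*z**2)
s = 12 (s = (4 - 1)*(3 + 1*(-1)**2) = 3*(3 + 1*1) = 3*(3 + 1) = 3*4 = 12)
s*(-13*2) - 155 = 12*(-13*2) - 155 = 12*(-26) - 155 = -312 - 155 = -467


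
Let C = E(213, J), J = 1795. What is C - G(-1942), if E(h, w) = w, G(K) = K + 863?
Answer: 2874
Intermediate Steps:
G(K) = 863 + K
C = 1795
C - G(-1942) = 1795 - (863 - 1942) = 1795 - 1*(-1079) = 1795 + 1079 = 2874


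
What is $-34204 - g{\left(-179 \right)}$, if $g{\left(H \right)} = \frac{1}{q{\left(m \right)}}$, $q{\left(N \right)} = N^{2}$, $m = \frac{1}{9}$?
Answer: $-34285$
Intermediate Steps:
$m = \frac{1}{9} \approx 0.11111$
$g{\left(H \right)} = 81$ ($g{\left(H \right)} = \frac{1}{\left(\frac{1}{9}\right)^{2}} = \frac{1}{\frac{1}{81}} = 81$)
$-34204 - g{\left(-179 \right)} = -34204 - 81 = -34285$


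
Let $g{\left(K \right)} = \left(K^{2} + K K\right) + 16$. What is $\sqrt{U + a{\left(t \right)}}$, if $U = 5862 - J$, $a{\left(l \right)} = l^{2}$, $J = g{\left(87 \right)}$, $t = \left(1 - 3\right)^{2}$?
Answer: $2 i \sqrt{2319} \approx 96.312 i$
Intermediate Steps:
$g{\left(K \right)} = 16 + 2 K^{2}$ ($g{\left(K \right)} = \left(K^{2} + K^{2}\right) + 16 = 2 K^{2} + 16 = 16 + 2 K^{2}$)
$t = 4$ ($t = \left(-2\right)^{2} = 4$)
$J = 15154$ ($J = 16 + 2 \cdot 87^{2} = 16 + 2 \cdot 7569 = 16 + 15138 = 15154$)
$U = -9292$ ($U = 5862 - 15154 = -9292$)
$\sqrt{U + a{\left(t \right)}} = \sqrt{-9292 + 4^{2}} = \sqrt{-9292 + 16} = \sqrt{-9276} = 2 i \sqrt{2319}$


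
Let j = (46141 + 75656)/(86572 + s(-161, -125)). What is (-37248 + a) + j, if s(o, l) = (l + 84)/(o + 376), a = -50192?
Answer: -542496399935/6204313 ≈ -87439.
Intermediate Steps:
s(o, l) = (84 + l)/(376 + o)
j = 8728785/6204313 (j = (46141 + 75656)/(86572 + (84 - 125)/(376 - 161)) = 121797/(86572 - 41/215) = 121797/(18612939/215) = 121797*(215/18612939) = 8728785/6204313 ≈ 1.4069)
(-37248 + a) + j = (-37248 - 50192) + 8728785/6204313 = -87440 + 8728785/6204313 = -542496399935/6204313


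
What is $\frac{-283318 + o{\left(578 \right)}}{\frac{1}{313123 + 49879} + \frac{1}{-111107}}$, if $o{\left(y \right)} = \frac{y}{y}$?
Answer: $\frac{3808919717866946}{83965} \approx 4.5363 \cdot 10^{10}$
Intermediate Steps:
$o{\left(y \right)} = 1$
$\frac{-283318 + o{\left(578 \right)}}{\frac{1}{313123 + 49879} + \frac{1}{-111107}} = \frac{-283318 + 1}{\frac{1}{313123 + 49879} + \frac{1}{-111107}} = - \frac{283317}{\frac{1}{363002} - \frac{1}{111107}} = - \frac{283317}{- \frac{251895}{40332063214}} = \left(-283317\right) \left(- \frac{40332063214}{251895}\right) = \frac{3808919717866946}{83965}$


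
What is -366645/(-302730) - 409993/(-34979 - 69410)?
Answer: 10826059053/2106778798 ≈ 5.1387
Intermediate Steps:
-366645/(-302730) - 409993/(-34979 - 69410) = -366645*(-1/302730) - 409993/(-104389) = 24443/20182 - 409993*(-1/104389) = 24443/20182 + 409993/104389 = 10826059053/2106778798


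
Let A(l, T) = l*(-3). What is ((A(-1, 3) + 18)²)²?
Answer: 194481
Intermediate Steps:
A(l, T) = -3*l
((A(-1, 3) + 18)²)² = ((-3*(-1) + 18)²)² = ((3 + 18)²)² = (21²)² = 441² = 194481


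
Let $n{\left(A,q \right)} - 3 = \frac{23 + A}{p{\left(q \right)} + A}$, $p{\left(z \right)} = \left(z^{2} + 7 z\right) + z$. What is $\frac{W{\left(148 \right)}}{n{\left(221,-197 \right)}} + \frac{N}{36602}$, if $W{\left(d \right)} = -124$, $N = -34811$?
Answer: $- \frac{1425495489}{33783646} \approx -42.195$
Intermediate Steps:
$p{\left(z \right)} = z^{2} + 8 z$
$n{\left(A,q \right)} = 3 + \frac{23 + A}{A + q \left(8 + q\right)}$ ($n{\left(A,q \right)} = 3 + \frac{23 + A}{q \left(8 + q\right) + A} = 3 + \frac{23 + A}{A + q \left(8 + q\right)}$)
$\frac{W{\left(148 \right)}}{n{\left(221,-197 \right)}} + \frac{N}{36602} = - \frac{124}{\frac{1}{221 - 197 \left(8 - 197\right)} \left(23 + 4 \cdot 221 + 3 \left(-197\right) \left(8 - 197\right)\right)} - \frac{34811}{36602} = - \frac{124}{\frac{1}{221 - -37233} \left(23 + 884 + 3 \left(-197\right) \left(-189\right)\right)} - \frac{34811}{36602} = - \frac{124}{\frac{1}{221 + 37233} \left(23 + 884 + 111699\right)} - \frac{34811}{36602} = - \frac{124}{\frac{1}{37454} \cdot 112606} - \frac{34811}{36602} = - \frac{124}{\frac{923}{307}} - \frac{34811}{36602} = \left(-124\right) \frac{307}{923} - \frac{34811}{36602} = - \frac{38068}{923} - \frac{34811}{36602} = - \frac{1425495489}{33783646}$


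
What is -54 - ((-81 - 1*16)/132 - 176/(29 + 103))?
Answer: -2285/44 ≈ -51.932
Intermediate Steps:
-54 - ((-81 - 1*16)/132 - 176/(29 + 103)) = -54 - ((-81 - 16)*(1/132) - 176/132) = -54 - (-97*1/132 - 176*1/132) = -54 - (-97/132 - 4/3) = -54 - 1*(-91/44) = -54 + 91/44 = -2285/44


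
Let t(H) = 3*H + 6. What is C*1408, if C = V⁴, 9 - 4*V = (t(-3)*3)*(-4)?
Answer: 5845851/2 ≈ 2.9229e+6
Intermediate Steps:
t(H) = 6 + 3*H
V = -27/4 (V = 9/4 - (6 + 3*(-3))*3*(-4)/4 = 9/4 - (6 - 9)*3*(-4)/4 = 9/4 - (-3*3)*(-4)/4 = 9/4 - (-9)*(-4)/4 = 9/4 - ¼*36 = 9/4 - 9 = -27/4 ≈ -6.7500)
C = 531441/256 (C = (-27/4)⁴ = 531441/256 ≈ 2075.9)
C*1408 = (531441/256)*1408 = 5845851/2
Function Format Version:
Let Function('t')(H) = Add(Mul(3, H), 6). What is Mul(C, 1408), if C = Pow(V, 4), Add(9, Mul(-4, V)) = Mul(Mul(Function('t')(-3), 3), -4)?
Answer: Rational(5845851, 2) ≈ 2.9229e+6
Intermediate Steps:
Function('t')(H) = Add(6, Mul(3, H))
V = Rational(-27, 4) (V = Add(Rational(9, 4), Mul(Rational(-1, 4), Mul(Mul(Add(6, Mul(3, -3)), 3), -4))) = Add(Rational(9, 4), Mul(Rational(-1, 4), Mul(Mul(Add(6, -9), 3), -4))) = Add(Rational(9, 4), Mul(Rational(-1, 4), Mul(Mul(-3, 3), -4))) = Add(Rational(9, 4), Mul(Rational(-1, 4), Mul(-9, -4))) = Add(Rational(9, 4), Mul(Rational(-1, 4), 36)) = Add(Rational(9, 4), -9) = Rational(-27, 4) ≈ -6.7500)
C = Rational(531441, 256) (C = Pow(Rational(-27, 4), 4) = Rational(531441, 256) ≈ 2075.9)
Mul(C, 1408) = Mul(Rational(531441, 256), 1408) = Rational(5845851, 2)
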